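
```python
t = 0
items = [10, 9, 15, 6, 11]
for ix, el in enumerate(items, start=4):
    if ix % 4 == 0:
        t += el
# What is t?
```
Trace:
  t=0
  t=10, ix=4, el=10
  t=10, ix=5, el=9
  t=10, ix=6, el=15
  t=10, ix=7, el=6
  t=21, ix=8, el=11

Final answer: 21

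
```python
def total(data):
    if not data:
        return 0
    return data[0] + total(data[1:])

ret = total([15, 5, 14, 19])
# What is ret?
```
Call trace:
total(data=[15, 5, 14, 19])
  total(data=[5, 14, 19])
    total(data=[14, 19])
      total(data=[19])
        total(data=[])
        -> return 0
      -> return 19
    -> return 33
  -> return 38
-> return 53

Final answer: 53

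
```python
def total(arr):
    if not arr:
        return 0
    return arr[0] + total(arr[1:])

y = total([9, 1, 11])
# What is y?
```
Call trace:
total(arr=[9, 1, 11])
  total(arr=[1, 11])
    total(arr=[11])
      total(arr=[])
      -> return 0
    -> return 11
  -> return 12
-> return 21

Final answer: 21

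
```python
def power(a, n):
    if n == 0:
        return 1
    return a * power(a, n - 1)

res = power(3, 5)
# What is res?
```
Call trace:
power(a=3, n=5)
  power(a=3, n=4)
    power(a=3, n=3)
      power(a=3, n=2)
        power(a=3, n=1)
          power(a=3, n=0)
          -> return 1
        -> return 3
      -> return 9
    -> return 27
  -> return 81
-> return 243

Final answer: 243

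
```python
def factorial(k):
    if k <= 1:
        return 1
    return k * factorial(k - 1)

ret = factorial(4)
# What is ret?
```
Call trace:
factorial(k=4)
  factorial(k=3)
    factorial(k=2)
      factorial(k=1)
      -> return 1
    -> return 2
  -> return 6
-> return 24

Final answer: 24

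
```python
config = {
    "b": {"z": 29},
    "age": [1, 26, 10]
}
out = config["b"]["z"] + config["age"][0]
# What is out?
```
Trace:
  config={'b': {'z': 29}, 'age': [1, 26, 10]}
  config={'b': {'z': 29}, 'age': [1, 26, 10]}, out=30

Final answer: 30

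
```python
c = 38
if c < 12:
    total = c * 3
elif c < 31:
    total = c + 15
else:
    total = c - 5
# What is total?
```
Trace:
  c=38
  c=38, total=33

Final answer: 33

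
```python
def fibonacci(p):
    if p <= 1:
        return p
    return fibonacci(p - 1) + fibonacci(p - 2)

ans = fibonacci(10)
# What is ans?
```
Call trace (a repeated sub-call is expanded the first time; later identical calls just restate its return value):
fibonacci(p=10)
  fibonacci(p=9)
    fibonacci(p=8)
      fibonacci(p=7)
        fibonacci(p=6)
          fibonacci(p=5)
            fibonacci(p=4)
              fibonacci(p=3)
                fibonacci(p=2)
                  fibonacci(p=1)
                  -> return 1
                  fibonacci(p=0)
                  -> return 0
                -> return 1
                fibonacci(p=1)
                -> return 1
              -> return 2
              fibonacci(p=2) -> return 1  (same call as traced above)
            -> return 3
            fibonacci(p=3) -> return 2  (same call as traced above)
          -> return 5
          fibonacci(p=4) -> return 3  (same call as traced above)
        -> return 8
        fibonacci(p=5) -> return 5  (same call as traced above)
      -> return 13
      fibonacci(p=6) -> return 8  (same call as traced above)
    -> return 21
    fibonacci(p=7) -> return 13  (same call as traced above)
  -> return 34
  fibonacci(p=8) -> return 21  (same call as traced above)
-> return 55

Final answer: 55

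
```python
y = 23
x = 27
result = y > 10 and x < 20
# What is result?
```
Trace:
  y=23
  y=23, x=27
  y=23, x=27, result=False

Final answer: False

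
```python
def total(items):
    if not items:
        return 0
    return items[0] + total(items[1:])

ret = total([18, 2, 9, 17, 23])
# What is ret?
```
Call trace:
total(items=[18, 2, 9, 17, 23])
  total(items=[2, 9, 17, 23])
    total(items=[9, 17, 23])
      total(items=[17, 23])
        total(items=[23])
          total(items=[])
          -> return 0
        -> return 23
      -> return 40
    -> return 49
  -> return 51
-> return 69

Final answer: 69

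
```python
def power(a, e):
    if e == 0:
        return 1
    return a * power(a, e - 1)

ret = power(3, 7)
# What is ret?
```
Call trace:
power(a=3, e=7)
  power(a=3, e=6)
    power(a=3, e=5)
      power(a=3, e=4)
        power(a=3, e=3)
          power(a=3, e=2)
            power(a=3, e=1)
              power(a=3, e=0)
              -> return 1
            -> return 3
          -> return 9
        -> return 27
      -> return 81
    -> return 243
  -> return 729
-> return 2187

Final answer: 2187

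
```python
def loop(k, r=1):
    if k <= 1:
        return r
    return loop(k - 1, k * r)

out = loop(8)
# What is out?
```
Call trace:
loop(k=8, r=1)
  loop(k=7, r=8)
    loop(k=6, r=56)
      loop(k=5, r=336)
        loop(k=4, r=1680)
          loop(k=3, r=6720)
            loop(k=2, r=20160)
              loop(k=1, r=40320)
              -> return 40320
            -> return 40320
          -> return 40320
        -> return 40320
      -> return 40320
    -> return 40320
  -> return 40320
-> return 40320

Final answer: 40320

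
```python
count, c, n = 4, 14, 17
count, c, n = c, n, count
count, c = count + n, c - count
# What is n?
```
Trace:
  count=4, c=14, n=17
  count=14, c=17, n=4
  count=18, c=3, n=4

Final answer: 4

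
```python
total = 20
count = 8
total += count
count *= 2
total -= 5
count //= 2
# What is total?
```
Trace:
  total=20
  total=20, count=8
  total=28, count=8
  total=28, count=16
  total=23, count=16
  total=23, count=8

Final answer: 23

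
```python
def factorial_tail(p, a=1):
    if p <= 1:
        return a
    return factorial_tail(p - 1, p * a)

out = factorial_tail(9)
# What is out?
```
Call trace:
factorial_tail(p=9, a=1)
  factorial_tail(p=8, a=9)
    factorial_tail(p=7, a=72)
      factorial_tail(p=6, a=504)
        factorial_tail(p=5, a=3024)
          factorial_tail(p=4, a=15120)
            factorial_tail(p=3, a=60480)
              factorial_tail(p=2, a=181440)
                factorial_tail(p=1, a=362880)
                -> return 362880
              -> return 362880
            -> return 362880
          -> return 362880
        -> return 362880
      -> return 362880
    -> return 362880
  -> return 362880
-> return 362880

Final answer: 362880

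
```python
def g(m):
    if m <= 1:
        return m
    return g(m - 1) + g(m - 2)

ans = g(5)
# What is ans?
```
Call trace (a repeated sub-call is expanded the first time; later identical calls just restate its return value):
g(m=5)
  g(m=4)
    g(m=3)
      g(m=2)
        g(m=1)
        -> return 1
        g(m=0)
        -> return 0
      -> return 1
      g(m=1)
      -> return 1
    -> return 2
    g(m=2) -> return 1  (same call as traced above)
  -> return 3
  g(m=3) -> return 2  (same call as traced above)
-> return 5

Final answer: 5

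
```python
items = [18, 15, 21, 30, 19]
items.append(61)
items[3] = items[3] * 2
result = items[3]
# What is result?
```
Trace:
  items=[18, 15, 21, 30, 19]
  items=[18, 15, 21, 30, 19, 61]
  items=[18, 15, 21, 60, 19, 61]
  items=[18, 15, 21, 60, 19, 61], result=60

Final answer: 60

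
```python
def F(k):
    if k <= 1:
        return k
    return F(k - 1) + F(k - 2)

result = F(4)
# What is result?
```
Call trace (a repeated sub-call is expanded the first time; later identical calls just restate its return value):
F(k=4)
  F(k=3)
    F(k=2)
      F(k=1)
      -> return 1
      F(k=0)
      -> return 0
    -> return 1
    F(k=1)
    -> return 1
  -> return 2
  F(k=2) -> return 1  (same call as traced above)
-> return 3

Final answer: 3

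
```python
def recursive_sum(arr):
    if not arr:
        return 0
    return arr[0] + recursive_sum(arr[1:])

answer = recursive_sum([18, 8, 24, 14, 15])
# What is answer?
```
Call trace:
recursive_sum(arr=[18, 8, 24, 14, 15])
  recursive_sum(arr=[8, 24, 14, 15])
    recursive_sum(arr=[24, 14, 15])
      recursive_sum(arr=[14, 15])
        recursive_sum(arr=[15])
          recursive_sum(arr=[])
          -> return 0
        -> return 15
      -> return 29
    -> return 53
  -> return 61
-> return 79

Final answer: 79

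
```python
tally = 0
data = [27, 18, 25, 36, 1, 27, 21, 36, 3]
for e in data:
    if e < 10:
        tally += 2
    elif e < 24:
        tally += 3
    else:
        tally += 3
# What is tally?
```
Trace:
  tally=0
  tally=3, e=27
  tally=6, e=18
  tally=9, e=25
  tally=12, e=36
  tally=14, e=1
  tally=17, e=27
  tally=20, e=21
  tally=23, e=36
  tally=25, e=3

Final answer: 25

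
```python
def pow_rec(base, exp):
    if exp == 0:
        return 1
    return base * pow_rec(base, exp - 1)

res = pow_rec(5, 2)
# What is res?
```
Call trace:
pow_rec(base=5, exp=2)
  pow_rec(base=5, exp=1)
    pow_rec(base=5, exp=0)
    -> return 1
  -> return 5
-> return 25

Final answer: 25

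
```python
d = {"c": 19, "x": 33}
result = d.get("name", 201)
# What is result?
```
Trace:
  d={'c': 19, 'x': 33}
  d={'c': 19, 'x': 33}, result=201

Final answer: 201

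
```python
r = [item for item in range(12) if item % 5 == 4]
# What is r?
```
Trace:
  item=0
  item=1
  item=2
  item=3
  item=4
  item=5
  item=6
  item=7
  item=8
  item=9
  item=10
  item=11
  r=[4, 9]

Final answer: [4, 9]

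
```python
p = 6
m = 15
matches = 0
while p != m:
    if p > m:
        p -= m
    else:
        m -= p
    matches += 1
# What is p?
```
Trace:
  p=6
  p=6, m=15
  p=6, m=15, matches=0
  p=6, m=9, matches=1
  p=6, m=3, matches=2
  p=3, m=3, matches=3

Final answer: 3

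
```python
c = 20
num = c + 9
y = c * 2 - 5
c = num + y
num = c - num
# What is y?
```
Trace:
  c=20
  c=20, num=29
  c=20, num=29, y=35
  c=64, num=29, y=35
  c=64, num=35, y=35

Final answer: 35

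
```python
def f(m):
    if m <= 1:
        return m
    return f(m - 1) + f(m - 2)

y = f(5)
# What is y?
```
Call trace (a repeated sub-call is expanded the first time; later identical calls just restate its return value):
f(m=5)
  f(m=4)
    f(m=3)
      f(m=2)
        f(m=1)
        -> return 1
        f(m=0)
        -> return 0
      -> return 1
      f(m=1)
      -> return 1
    -> return 2
    f(m=2) -> return 1  (same call as traced above)
  -> return 3
  f(m=3) -> return 2  (same call as traced above)
-> return 5

Final answer: 5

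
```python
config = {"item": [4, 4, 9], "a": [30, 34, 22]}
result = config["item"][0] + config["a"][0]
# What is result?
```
Trace:
  config={'item': [4, 4, 9], 'a': [30, 34, 22]}
  config={'item': [4, 4, 9], 'a': [30, 34, 22]}, result=34

Final answer: 34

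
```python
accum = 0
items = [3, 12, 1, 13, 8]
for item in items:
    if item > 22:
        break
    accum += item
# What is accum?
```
Trace:
  accum=0
  accum=3, item=3
  accum=15, item=12
  accum=16, item=1
  accum=29, item=13
  accum=37, item=8

Final answer: 37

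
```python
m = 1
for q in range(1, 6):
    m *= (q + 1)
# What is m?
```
Trace:
  m=1
  m=2, q=1
  m=6, q=2
  m=24, q=3
  m=120, q=4
  m=720, q=5

Final answer: 720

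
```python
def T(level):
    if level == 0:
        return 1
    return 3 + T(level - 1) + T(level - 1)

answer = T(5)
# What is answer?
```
Call trace (a repeated sub-call is expanded the first time; later identical calls just restate its return value):
T(level=5)
  T(level=4)
    T(level=3)
      T(level=2)
        T(level=1)
          T(level=0)
          -> return 1
          T(level=0)
          -> return 1
        -> return 5
        T(level=1) -> return 5  (same call as traced above)
      -> return 13
      T(level=2) -> return 13  (same call as traced above)
    -> return 29
    T(level=3) -> return 29  (same call as traced above)
  -> return 61
  T(level=4) -> return 61  (same call as traced above)
-> return 125

Final answer: 125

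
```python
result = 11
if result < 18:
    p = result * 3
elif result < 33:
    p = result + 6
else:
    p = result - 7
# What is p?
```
Trace:
  result=11
  result=11, p=33

Final answer: 33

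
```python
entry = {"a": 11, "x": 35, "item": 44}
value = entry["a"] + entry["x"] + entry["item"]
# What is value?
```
Trace:
  entry={'a': 11, 'x': 35, 'item': 44}
  entry={'a': 11, 'x': 35, 'item': 44}, value=90

Final answer: 90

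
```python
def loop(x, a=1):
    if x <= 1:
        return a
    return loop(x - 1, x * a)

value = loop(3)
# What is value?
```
Call trace:
loop(x=3, a=1)
  loop(x=2, a=3)
    loop(x=1, a=6)
    -> return 6
  -> return 6
-> return 6

Final answer: 6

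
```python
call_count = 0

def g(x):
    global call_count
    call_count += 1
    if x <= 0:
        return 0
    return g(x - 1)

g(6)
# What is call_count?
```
Call trace:
g(x=6)
  g(x=5)
    g(x=4)
      g(x=3)
        g(x=2)
          g(x=1)
            g(x=0)
            -> return 0
          -> return 0
        -> return 0
      -> return 0
    -> return 0
  -> return 0
-> return 0

call_count is incremented once per call. g is entered once for each x = 6, 5, 4, 3, 2, 1, 0 (the x <= 0 call returns without recursing), i.e. 6 + 1 calls.
call_count = 7

Final answer: 7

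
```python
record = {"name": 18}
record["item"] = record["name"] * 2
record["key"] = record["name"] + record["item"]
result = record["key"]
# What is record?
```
Trace:
  record={'name': 18}
  record={'name': 18, 'item': 36}
  record={'name': 18, 'item': 36, 'key': 54}
  record={'name': 18, 'item': 36, 'key': 54}, result=54

Final answer: {'name': 18, 'item': 36, 'key': 54}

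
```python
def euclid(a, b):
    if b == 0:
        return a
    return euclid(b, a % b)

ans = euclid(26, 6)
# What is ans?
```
Call trace:
euclid(a=26, b=6)
  euclid(a=6, b=2)
    euclid(a=2, b=0)
    -> return 2
  -> return 2
-> return 2

Final answer: 2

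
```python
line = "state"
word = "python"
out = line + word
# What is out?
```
Trace:
  line='state'
  line='state', word='python'
  line='state', word='python', out='statepython'

Final answer: 'statepython'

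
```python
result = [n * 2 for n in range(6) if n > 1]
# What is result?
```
Trace:
  n=0
  n=1
  n=2
  n=3
  n=4
  n=5
  result=[4, 6, 8, 10]

Final answer: [4, 6, 8, 10]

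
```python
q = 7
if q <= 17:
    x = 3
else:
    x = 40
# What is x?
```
Trace:
  q=7
  q=7, x=3

Final answer: 3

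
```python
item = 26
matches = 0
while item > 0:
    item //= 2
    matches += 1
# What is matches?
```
Trace:
  item=26
  item=26, matches=0
  item=13, matches=1
  item=6, matches=2
  item=3, matches=3
  item=1, matches=4
  item=0, matches=5

Final answer: 5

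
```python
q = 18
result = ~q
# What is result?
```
Trace:
  q=18
  q=18, result=-19

Final answer: -19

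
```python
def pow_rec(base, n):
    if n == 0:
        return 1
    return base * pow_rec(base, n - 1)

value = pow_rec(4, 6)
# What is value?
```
Call trace:
pow_rec(base=4, n=6)
  pow_rec(base=4, n=5)
    pow_rec(base=4, n=4)
      pow_rec(base=4, n=3)
        pow_rec(base=4, n=2)
          pow_rec(base=4, n=1)
            pow_rec(base=4, n=0)
            -> return 1
          -> return 4
        -> return 16
      -> return 64
    -> return 256
  -> return 1024
-> return 4096

Final answer: 4096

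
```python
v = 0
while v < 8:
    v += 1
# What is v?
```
Trace:
  v=0
  v=1
  v=2
  v=3
  v=4
  v=5
  v=6
  v=7
  v=8

Final answer: 8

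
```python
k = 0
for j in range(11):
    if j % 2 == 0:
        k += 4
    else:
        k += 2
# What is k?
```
Trace:
  k=0
  k=4, j=0
  k=6, j=1
  k=10, j=2
  k=12, j=3
  k=16, j=4
  k=18, j=5
  k=22, j=6
  k=24, j=7
  k=28, j=8
  k=30, j=9
  k=34, j=10

Final answer: 34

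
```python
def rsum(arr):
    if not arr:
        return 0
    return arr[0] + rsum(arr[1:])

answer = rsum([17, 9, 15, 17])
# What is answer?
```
Call trace:
rsum(arr=[17, 9, 15, 17])
  rsum(arr=[9, 15, 17])
    rsum(arr=[15, 17])
      rsum(arr=[17])
        rsum(arr=[])
        -> return 0
      -> return 17
    -> return 32
  -> return 41
-> return 58

Final answer: 58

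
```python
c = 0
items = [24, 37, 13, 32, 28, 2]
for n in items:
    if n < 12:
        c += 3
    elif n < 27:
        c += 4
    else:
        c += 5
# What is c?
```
Trace:
  c=0
  c=4, n=24
  c=9, n=37
  c=13, n=13
  c=18, n=32
  c=23, n=28
  c=26, n=2

Final answer: 26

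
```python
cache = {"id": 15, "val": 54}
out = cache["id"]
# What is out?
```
Trace:
  cache={'id': 15, 'val': 54}
  cache={'id': 15, 'val': 54}, out=15

Final answer: 15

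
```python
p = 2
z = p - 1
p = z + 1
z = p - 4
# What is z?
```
Trace:
  p=2
  p=2, z=1
  p=2, z=1
  p=2, z=-2

Final answer: -2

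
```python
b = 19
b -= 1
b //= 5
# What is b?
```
Trace:
  b=19
  b=18
  b=3

Final answer: 3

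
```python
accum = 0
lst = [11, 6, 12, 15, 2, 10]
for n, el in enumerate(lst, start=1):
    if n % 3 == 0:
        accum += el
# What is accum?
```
Trace:
  accum=0
  accum=0, n=1, el=11
  accum=0, n=2, el=6
  accum=12, n=3, el=12
  accum=12, n=4, el=15
  accum=12, n=5, el=2
  accum=22, n=6, el=10

Final answer: 22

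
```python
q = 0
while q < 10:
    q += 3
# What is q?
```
Trace:
  q=0
  q=3
  q=6
  q=9
  q=12

Final answer: 12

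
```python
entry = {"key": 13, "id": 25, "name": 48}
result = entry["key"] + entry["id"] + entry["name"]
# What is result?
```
Trace:
  entry={'key': 13, 'id': 25, 'name': 48}
  entry={'key': 13, 'id': 25, 'name': 48}, result=86

Final answer: 86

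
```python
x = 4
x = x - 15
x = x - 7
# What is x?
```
Trace:
  x=4
  x=-11
  x=-18

Final answer: -18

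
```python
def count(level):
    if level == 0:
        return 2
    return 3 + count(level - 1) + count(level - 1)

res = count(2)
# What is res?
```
Call trace (a repeated sub-call is expanded the first time; later identical calls just restate its return value):
count(level=2)
  count(level=1)
    count(level=0)
    -> return 2
    count(level=0)
    -> return 2
  -> return 7
  count(level=1) -> return 7  (same call as traced above)
-> return 17

Final answer: 17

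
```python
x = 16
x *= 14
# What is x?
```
Trace:
  x=16
  x=224

Final answer: 224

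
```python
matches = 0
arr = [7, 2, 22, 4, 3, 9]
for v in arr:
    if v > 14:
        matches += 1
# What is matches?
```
Trace:
  matches=0
  matches=0, v=7
  matches=0, v=2
  matches=1, v=22
  matches=1, v=4
  matches=1, v=3
  matches=1, v=9

Final answer: 1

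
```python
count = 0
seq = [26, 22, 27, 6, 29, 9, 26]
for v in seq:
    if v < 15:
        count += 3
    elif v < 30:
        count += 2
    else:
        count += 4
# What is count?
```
Trace:
  count=0
  count=2, v=26
  count=4, v=22
  count=6, v=27
  count=9, v=6
  count=11, v=29
  count=14, v=9
  count=16, v=26

Final answer: 16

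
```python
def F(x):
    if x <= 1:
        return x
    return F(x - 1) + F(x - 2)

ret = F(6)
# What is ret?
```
Call trace (a repeated sub-call is expanded the first time; later identical calls just restate its return value):
F(x=6)
  F(x=5)
    F(x=4)
      F(x=3)
        F(x=2)
          F(x=1)
          -> return 1
          F(x=0)
          -> return 0
        -> return 1
        F(x=1)
        -> return 1
      -> return 2
      F(x=2) -> return 1  (same call as traced above)
    -> return 3
    F(x=3) -> return 2  (same call as traced above)
  -> return 5
  F(x=4) -> return 3  (same call as traced above)
-> return 8

Final answer: 8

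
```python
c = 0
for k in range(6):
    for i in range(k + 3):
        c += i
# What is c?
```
Trace:
  c=0
  c=0, k=0, i=0
  c=1, k=0, i=1
  c=3, k=0, i=2
  c=3, k=1, i=0
  c=4, k=1, i=1
  c=6, k=1, i=2
  c=9, k=1, i=3
  c=9, k=2, i=0
  c=10, k=2, i=1
  c=12, k=2, i=2
  c=15, k=2, i=3
  c=19, k=2, i=4
  c=19, k=3, i=0
  c=20, k=3, i=1
  c=22, k=3, i=2
  c=25, k=3, i=3
  c=29, k=3, i=4
  c=34, k=3, i=5
  c=34, k=4, i=0
  c=35, k=4, i=1
  c=37, k=4, i=2
  c=40, k=4, i=3
  c=44, k=4, i=4
  c=49, k=4, i=5
  c=55, k=4, i=6
  c=55, k=5, i=0
  c=56, k=5, i=1
  c=58, k=5, i=2
  c=61, k=5, i=3
  c=65, k=5, i=4
  c=70, k=5, i=5
  c=76, k=5, i=6
  c=83, k=5, i=7

Final answer: 83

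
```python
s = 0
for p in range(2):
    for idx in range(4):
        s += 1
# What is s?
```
Trace:
  s=0
  s=1, p=0, idx=0
  s=2, p=0, idx=1
  s=3, p=0, idx=2
  s=4, p=0, idx=3
  s=5, p=1, idx=0
  s=6, p=1, idx=1
  s=7, p=1, idx=2
  s=8, p=1, idx=3

Final answer: 8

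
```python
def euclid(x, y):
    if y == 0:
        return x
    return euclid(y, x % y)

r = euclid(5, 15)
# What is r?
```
Call trace:
euclid(x=5, y=15)
  euclid(x=15, y=5)
    euclid(x=5, y=0)
    -> return 5
  -> return 5
-> return 5

Final answer: 5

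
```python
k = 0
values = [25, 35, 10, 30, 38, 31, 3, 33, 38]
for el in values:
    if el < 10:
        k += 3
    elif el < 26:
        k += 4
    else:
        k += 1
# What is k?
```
Trace:
  k=0
  k=4, el=25
  k=5, el=35
  k=9, el=10
  k=10, el=30
  k=11, el=38
  k=12, el=31
  k=15, el=3
  k=16, el=33
  k=17, el=38

Final answer: 17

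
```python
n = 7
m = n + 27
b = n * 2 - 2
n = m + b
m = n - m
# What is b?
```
Trace:
  n=7
  n=7, m=34
  n=7, m=34, b=12
  n=46, m=34, b=12
  n=46, m=12, b=12

Final answer: 12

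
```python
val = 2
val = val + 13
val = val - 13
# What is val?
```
Trace:
  val=2
  val=15
  val=2

Final answer: 2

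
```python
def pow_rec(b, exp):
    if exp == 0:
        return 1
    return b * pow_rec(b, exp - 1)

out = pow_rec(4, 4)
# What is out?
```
Call trace:
pow_rec(b=4, exp=4)
  pow_rec(b=4, exp=3)
    pow_rec(b=4, exp=2)
      pow_rec(b=4, exp=1)
        pow_rec(b=4, exp=0)
        -> return 1
      -> return 4
    -> return 16
  -> return 64
-> return 256

Final answer: 256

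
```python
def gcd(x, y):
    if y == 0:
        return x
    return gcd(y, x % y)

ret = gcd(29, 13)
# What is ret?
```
Call trace:
gcd(x=29, y=13)
  gcd(x=13, y=3)
    gcd(x=3, y=1)
      gcd(x=1, y=0)
      -> return 1
    -> return 1
  -> return 1
-> return 1

Final answer: 1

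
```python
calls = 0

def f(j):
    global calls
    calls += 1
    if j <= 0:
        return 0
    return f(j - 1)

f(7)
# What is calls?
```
Call trace:
f(j=7)
  f(j=6)
    f(j=5)
      f(j=4)
        f(j=3)
          f(j=2)
            f(j=1)
              f(j=0)
              -> return 0
            -> return 0
          -> return 0
        -> return 0
      -> return 0
    -> return 0
  -> return 0
-> return 0

calls is incremented once per call. f is entered once for each j = 7, 6, 5, 4, 3, 2, 1, 0 (the j <= 0 call returns without recursing), i.e. 7 + 1 calls.
calls = 8

Final answer: 8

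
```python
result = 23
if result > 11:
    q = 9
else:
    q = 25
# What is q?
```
Trace:
  result=23
  result=23, q=9

Final answer: 9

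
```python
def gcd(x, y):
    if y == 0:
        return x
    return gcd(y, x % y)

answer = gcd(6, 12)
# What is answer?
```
Call trace:
gcd(x=6, y=12)
  gcd(x=12, y=6)
    gcd(x=6, y=0)
    -> return 6
  -> return 6
-> return 6

Final answer: 6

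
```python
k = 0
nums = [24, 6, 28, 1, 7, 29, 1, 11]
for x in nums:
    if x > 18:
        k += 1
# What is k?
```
Trace:
  k=0
  k=1, x=24
  k=1, x=6
  k=2, x=28
  k=2, x=1
  k=2, x=7
  k=3, x=29
  k=3, x=1
  k=3, x=11

Final answer: 3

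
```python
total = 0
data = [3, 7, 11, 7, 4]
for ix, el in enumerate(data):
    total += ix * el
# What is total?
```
Trace:
  total=0
  total=0, ix=0, el=3
  total=7, ix=1, el=7
  total=29, ix=2, el=11
  total=50, ix=3, el=7
  total=66, ix=4, el=4

Final answer: 66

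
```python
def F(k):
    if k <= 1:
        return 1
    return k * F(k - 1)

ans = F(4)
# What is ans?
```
Call trace:
F(k=4)
  F(k=3)
    F(k=2)
      F(k=1)
      -> return 1
    -> return 2
  -> return 6
-> return 24

Final answer: 24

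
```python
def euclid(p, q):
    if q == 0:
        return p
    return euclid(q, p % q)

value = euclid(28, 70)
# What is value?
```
Call trace:
euclid(p=28, q=70)
  euclid(p=70, q=28)
    euclid(p=28, q=14)
      euclid(p=14, q=0)
      -> return 14
    -> return 14
  -> return 14
-> return 14

Final answer: 14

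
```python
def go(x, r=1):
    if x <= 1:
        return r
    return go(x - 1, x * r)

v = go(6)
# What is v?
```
Call trace:
go(x=6, r=1)
  go(x=5, r=6)
    go(x=4, r=30)
      go(x=3, r=120)
        go(x=2, r=360)
          go(x=1, r=720)
          -> return 720
        -> return 720
      -> return 720
    -> return 720
  -> return 720
-> return 720

Final answer: 720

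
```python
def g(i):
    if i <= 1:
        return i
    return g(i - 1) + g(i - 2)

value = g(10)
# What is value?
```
Call trace (a repeated sub-call is expanded the first time; later identical calls just restate its return value):
g(i=10)
  g(i=9)
    g(i=8)
      g(i=7)
        g(i=6)
          g(i=5)
            g(i=4)
              g(i=3)
                g(i=2)
                  g(i=1)
                  -> return 1
                  g(i=0)
                  -> return 0
                -> return 1
                g(i=1)
                -> return 1
              -> return 2
              g(i=2) -> return 1  (same call as traced above)
            -> return 3
            g(i=3) -> return 2  (same call as traced above)
          -> return 5
          g(i=4) -> return 3  (same call as traced above)
        -> return 8
        g(i=5) -> return 5  (same call as traced above)
      -> return 13
      g(i=6) -> return 8  (same call as traced above)
    -> return 21
    g(i=7) -> return 13  (same call as traced above)
  -> return 34
  g(i=8) -> return 21  (same call as traced above)
-> return 55

Final answer: 55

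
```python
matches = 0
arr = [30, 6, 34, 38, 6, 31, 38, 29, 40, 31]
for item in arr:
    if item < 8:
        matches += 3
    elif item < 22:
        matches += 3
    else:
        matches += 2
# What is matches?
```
Trace:
  matches=0
  matches=2, item=30
  matches=5, item=6
  matches=7, item=34
  matches=9, item=38
  matches=12, item=6
  matches=14, item=31
  matches=16, item=38
  matches=18, item=29
  matches=20, item=40
  matches=22, item=31

Final answer: 22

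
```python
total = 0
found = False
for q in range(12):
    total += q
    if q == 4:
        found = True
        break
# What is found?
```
Trace:
  total=0
  total=0, found=False
  total=0, found=False, q=0
  total=1, found=False, q=1
  total=3, found=False, q=2
  total=6, found=False, q=3
  total=10, found=True, q=4

Final answer: True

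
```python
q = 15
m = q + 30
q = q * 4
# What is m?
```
Trace:
  q=15
  q=15, m=45
  q=60, m=45

Final answer: 45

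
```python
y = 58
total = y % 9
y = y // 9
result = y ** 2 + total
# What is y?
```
Trace:
  y=58
  y=58, total=4
  y=6, total=4
  y=6, total=4, result=40

Final answer: 6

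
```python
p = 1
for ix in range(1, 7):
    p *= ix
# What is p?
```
Trace:
  p=1
  p=1, ix=1
  p=2, ix=2
  p=6, ix=3
  p=24, ix=4
  p=120, ix=5
  p=720, ix=6

Final answer: 720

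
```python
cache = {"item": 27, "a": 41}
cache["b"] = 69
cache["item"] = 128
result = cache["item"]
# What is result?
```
Trace:
  cache={'item': 27, 'a': 41}
  cache={'item': 27, 'a': 41, 'b': 69}
  cache={'item': 128, 'a': 41, 'b': 69}
  cache={'item': 128, 'a': 41, 'b': 69}, result=128

Final answer: 128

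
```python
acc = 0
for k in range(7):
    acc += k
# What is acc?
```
Trace:
  acc=0
  acc=0, k=0
  acc=1, k=1
  acc=3, k=2
  acc=6, k=3
  acc=10, k=4
  acc=15, k=5
  acc=21, k=6

Final answer: 21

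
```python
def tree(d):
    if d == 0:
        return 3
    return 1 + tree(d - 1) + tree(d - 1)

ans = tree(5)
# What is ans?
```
Call trace (a repeated sub-call is expanded the first time; later identical calls just restate its return value):
tree(d=5)
  tree(d=4)
    tree(d=3)
      tree(d=2)
        tree(d=1)
          tree(d=0)
          -> return 3
          tree(d=0)
          -> return 3
        -> return 7
        tree(d=1) -> return 7  (same call as traced above)
      -> return 15
      tree(d=2) -> return 15  (same call as traced above)
    -> return 31
    tree(d=3) -> return 31  (same call as traced above)
  -> return 63
  tree(d=4) -> return 63  (same call as traced above)
-> return 127

Final answer: 127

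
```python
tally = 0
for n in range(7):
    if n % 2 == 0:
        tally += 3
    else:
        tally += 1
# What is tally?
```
Trace:
  tally=0
  tally=3, n=0
  tally=4, n=1
  tally=7, n=2
  tally=8, n=3
  tally=11, n=4
  tally=12, n=5
  tally=15, n=6

Final answer: 15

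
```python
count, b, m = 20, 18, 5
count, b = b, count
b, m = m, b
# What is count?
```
Trace:
  count=20, b=18, m=5
  count=18, b=20, m=5
  count=18, b=5, m=20

Final answer: 18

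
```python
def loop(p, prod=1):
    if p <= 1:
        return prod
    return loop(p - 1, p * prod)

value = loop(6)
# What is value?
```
Call trace:
loop(p=6, prod=1)
  loop(p=5, prod=6)
    loop(p=4, prod=30)
      loop(p=3, prod=120)
        loop(p=2, prod=360)
          loop(p=1, prod=720)
          -> return 720
        -> return 720
      -> return 720
    -> return 720
  -> return 720
-> return 720

Final answer: 720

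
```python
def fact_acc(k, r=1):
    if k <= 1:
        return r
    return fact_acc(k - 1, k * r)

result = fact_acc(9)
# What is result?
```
Call trace:
fact_acc(k=9, r=1)
  fact_acc(k=8, r=9)
    fact_acc(k=7, r=72)
      fact_acc(k=6, r=504)
        fact_acc(k=5, r=3024)
          fact_acc(k=4, r=15120)
            fact_acc(k=3, r=60480)
              fact_acc(k=2, r=181440)
                fact_acc(k=1, r=362880)
                -> return 362880
              -> return 362880
            -> return 362880
          -> return 362880
        -> return 362880
      -> return 362880
    -> return 362880
  -> return 362880
-> return 362880

Final answer: 362880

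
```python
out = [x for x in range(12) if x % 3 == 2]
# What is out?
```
Trace:
  x=0
  x=1
  x=2
  x=3
  x=4
  x=5
  x=6
  x=7
  x=8
  x=9
  x=10
  x=11
  out=[2, 5, 8, 11]

Final answer: [2, 5, 8, 11]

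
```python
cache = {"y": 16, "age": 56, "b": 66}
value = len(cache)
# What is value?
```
Trace:
  cache={'y': 16, 'age': 56, 'b': 66}
  cache={'y': 16, 'age': 56, 'b': 66}, value=3

Final answer: 3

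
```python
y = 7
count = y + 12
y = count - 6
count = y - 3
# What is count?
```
Trace:
  y=7
  y=7, count=19
  y=13, count=19
  y=13, count=10

Final answer: 10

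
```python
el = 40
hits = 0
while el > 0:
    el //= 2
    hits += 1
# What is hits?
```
Trace:
  el=40
  el=40, hits=0
  el=20, hits=1
  el=10, hits=2
  el=5, hits=3
  el=2, hits=4
  el=1, hits=5
  el=0, hits=6

Final answer: 6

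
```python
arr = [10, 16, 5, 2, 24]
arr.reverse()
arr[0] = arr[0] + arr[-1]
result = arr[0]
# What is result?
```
Trace:
  arr=[10, 16, 5, 2, 24]
  arr=[24, 2, 5, 16, 10]
  arr=[34, 2, 5, 16, 10]
  arr=[34, 2, 5, 16, 10], result=34

Final answer: 34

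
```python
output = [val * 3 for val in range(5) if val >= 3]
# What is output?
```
Trace:
  val=0
  val=1
  val=2
  val=3
  val=4
  output=[9, 12]

Final answer: [9, 12]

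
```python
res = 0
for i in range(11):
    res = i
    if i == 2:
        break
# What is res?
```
Trace:
  res=0
  res=0, i=0
  res=1, i=1
  res=2, i=2

Final answer: 2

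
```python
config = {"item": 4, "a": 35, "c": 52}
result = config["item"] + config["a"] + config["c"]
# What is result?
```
Trace:
  config={'item': 4, 'a': 35, 'c': 52}
  config={'item': 4, 'a': 35, 'c': 52}, result=91

Final answer: 91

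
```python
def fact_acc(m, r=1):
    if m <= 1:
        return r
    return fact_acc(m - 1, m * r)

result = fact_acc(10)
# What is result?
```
Call trace:
fact_acc(m=10, r=1)
  fact_acc(m=9, r=10)
    fact_acc(m=8, r=90)
      fact_acc(m=7, r=720)
        fact_acc(m=6, r=5040)
          fact_acc(m=5, r=30240)
            fact_acc(m=4, r=151200)
              fact_acc(m=3, r=604800)
                fact_acc(m=2, r=1814400)
                  fact_acc(m=1, r=3628800)
                  -> return 3628800
                -> return 3628800
              -> return 3628800
            -> return 3628800
          -> return 3628800
        -> return 3628800
      -> return 3628800
    -> return 3628800
  -> return 3628800
-> return 3628800

Final answer: 3628800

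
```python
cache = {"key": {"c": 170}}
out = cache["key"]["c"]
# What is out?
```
Trace:
  cache={'key': {'c': 170}}
  cache={'key': {'c': 170}}, out=170

Final answer: 170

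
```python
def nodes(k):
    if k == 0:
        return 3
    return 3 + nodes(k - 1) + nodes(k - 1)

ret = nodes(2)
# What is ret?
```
Call trace (a repeated sub-call is expanded the first time; later identical calls just restate its return value):
nodes(k=2)
  nodes(k=1)
    nodes(k=0)
    -> return 3
    nodes(k=0)
    -> return 3
  -> return 9
  nodes(k=1) -> return 9  (same call as traced above)
-> return 21

Final answer: 21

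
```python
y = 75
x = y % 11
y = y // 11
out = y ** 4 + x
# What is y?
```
Trace:
  y=75
  y=75, x=9
  y=6, x=9
  y=6, x=9, out=1305

Final answer: 6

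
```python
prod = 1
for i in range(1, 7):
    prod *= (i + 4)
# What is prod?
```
Trace:
  prod=1
  prod=5, i=1
  prod=30, i=2
  prod=210, i=3
  prod=1680, i=4
  prod=15120, i=5
  prod=151200, i=6

Final answer: 151200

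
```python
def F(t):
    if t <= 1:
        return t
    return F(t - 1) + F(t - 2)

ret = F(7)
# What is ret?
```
Call trace (a repeated sub-call is expanded the first time; later identical calls just restate its return value):
F(t=7)
  F(t=6)
    F(t=5)
      F(t=4)
        F(t=3)
          F(t=2)
            F(t=1)
            -> return 1
            F(t=0)
            -> return 0
          -> return 1
          F(t=1)
          -> return 1
        -> return 2
        F(t=2) -> return 1  (same call as traced above)
      -> return 3
      F(t=3) -> return 2  (same call as traced above)
    -> return 5
    F(t=4) -> return 3  (same call as traced above)
  -> return 8
  F(t=5) -> return 5  (same call as traced above)
-> return 13

Final answer: 13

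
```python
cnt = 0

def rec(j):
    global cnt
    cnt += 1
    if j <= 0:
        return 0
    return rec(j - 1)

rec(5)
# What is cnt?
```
Call trace:
rec(j=5)
  rec(j=4)
    rec(j=3)
      rec(j=2)
        rec(j=1)
          rec(j=0)
          -> return 0
        -> return 0
      -> return 0
    -> return 0
  -> return 0
-> return 0

cnt is incremented once per call. rec is entered once for each j = 5, 4, 3, 2, 1, 0 (the j <= 0 call returns without recursing), i.e. 5 + 1 calls.
cnt = 6

Final answer: 6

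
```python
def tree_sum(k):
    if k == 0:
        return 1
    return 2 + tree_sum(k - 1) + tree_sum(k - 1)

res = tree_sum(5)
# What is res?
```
Call trace (a repeated sub-call is expanded the first time; later identical calls just restate its return value):
tree_sum(k=5)
  tree_sum(k=4)
    tree_sum(k=3)
      tree_sum(k=2)
        tree_sum(k=1)
          tree_sum(k=0)
          -> return 1
          tree_sum(k=0)
          -> return 1
        -> return 4
        tree_sum(k=1) -> return 4  (same call as traced above)
      -> return 10
      tree_sum(k=2) -> return 10  (same call as traced above)
    -> return 22
    tree_sum(k=3) -> return 22  (same call as traced above)
  -> return 46
  tree_sum(k=4) -> return 46  (same call as traced above)
-> return 94

Final answer: 94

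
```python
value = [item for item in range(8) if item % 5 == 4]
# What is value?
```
Trace:
  item=0
  item=1
  item=2
  item=3
  item=4
  item=5
  item=6
  item=7
  value=[4]

Final answer: [4]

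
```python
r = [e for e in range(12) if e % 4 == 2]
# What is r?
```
Trace:
  e=0
  e=1
  e=2
  e=3
  e=4
  e=5
  e=6
  e=7
  e=8
  e=9
  e=10
  e=11
  r=[2, 6, 10]

Final answer: [2, 6, 10]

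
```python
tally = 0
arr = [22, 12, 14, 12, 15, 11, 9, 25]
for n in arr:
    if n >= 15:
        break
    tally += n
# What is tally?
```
Trace:
  tally=0
  tally=0, n=22

Final answer: 0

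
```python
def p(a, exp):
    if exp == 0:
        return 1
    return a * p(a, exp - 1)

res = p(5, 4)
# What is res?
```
Call trace:
p(a=5, exp=4)
  p(a=5, exp=3)
    p(a=5, exp=2)
      p(a=5, exp=1)
        p(a=5, exp=0)
        -> return 1
      -> return 5
    -> return 25
  -> return 125
-> return 625

Final answer: 625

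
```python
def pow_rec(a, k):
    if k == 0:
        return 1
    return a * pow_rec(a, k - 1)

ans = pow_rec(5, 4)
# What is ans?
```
Call trace:
pow_rec(a=5, k=4)
  pow_rec(a=5, k=3)
    pow_rec(a=5, k=2)
      pow_rec(a=5, k=1)
        pow_rec(a=5, k=0)
        -> return 1
      -> return 5
    -> return 25
  -> return 125
-> return 625

Final answer: 625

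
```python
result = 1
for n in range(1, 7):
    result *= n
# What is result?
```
Trace:
  result=1
  result=1, n=1
  result=2, n=2
  result=6, n=3
  result=24, n=4
  result=120, n=5
  result=720, n=6

Final answer: 720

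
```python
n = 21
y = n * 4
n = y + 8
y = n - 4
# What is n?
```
Trace:
  n=21
  n=21, y=84
  n=92, y=84
  n=92, y=88

Final answer: 92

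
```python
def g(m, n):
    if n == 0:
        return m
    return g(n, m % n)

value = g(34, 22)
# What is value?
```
Call trace:
g(m=34, n=22)
  g(m=22, n=12)
    g(m=12, n=10)
      g(m=10, n=2)
        g(m=2, n=0)
        -> return 2
      -> return 2
    -> return 2
  -> return 2
-> return 2

Final answer: 2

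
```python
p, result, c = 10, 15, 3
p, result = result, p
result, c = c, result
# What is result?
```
Trace:
  p=10, result=15, c=3
  p=15, result=10, c=3
  p=15, result=3, c=10

Final answer: 3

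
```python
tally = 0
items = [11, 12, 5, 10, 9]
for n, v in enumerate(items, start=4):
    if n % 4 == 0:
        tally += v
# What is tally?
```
Trace:
  tally=0
  tally=11, n=4, v=11
  tally=11, n=5, v=12
  tally=11, n=6, v=5
  tally=11, n=7, v=10
  tally=20, n=8, v=9

Final answer: 20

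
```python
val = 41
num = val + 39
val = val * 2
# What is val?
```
Trace:
  val=41
  val=41, num=80
  val=82, num=80

Final answer: 82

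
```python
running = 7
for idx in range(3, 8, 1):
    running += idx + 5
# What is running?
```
Trace:
  running=7
  running=15, idx=3
  running=24, idx=4
  running=34, idx=5
  running=45, idx=6
  running=57, idx=7

Final answer: 57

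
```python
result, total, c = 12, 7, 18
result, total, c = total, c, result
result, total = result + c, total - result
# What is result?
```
Trace:
  result=12, total=7, c=18
  result=7, total=18, c=12
  result=19, total=11, c=12

Final answer: 19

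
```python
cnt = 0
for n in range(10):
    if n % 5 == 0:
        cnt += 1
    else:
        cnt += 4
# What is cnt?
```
Trace:
  cnt=0
  cnt=1, n=0
  cnt=5, n=1
  cnt=9, n=2
  cnt=13, n=3
  cnt=17, n=4
  cnt=18, n=5
  cnt=22, n=6
  cnt=26, n=7
  cnt=30, n=8
  cnt=34, n=9

Final answer: 34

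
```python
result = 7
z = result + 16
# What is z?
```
Trace:
  result=7
  result=7, z=23

Final answer: 23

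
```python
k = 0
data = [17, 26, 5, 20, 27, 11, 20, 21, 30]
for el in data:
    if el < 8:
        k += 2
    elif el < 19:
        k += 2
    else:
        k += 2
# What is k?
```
Trace:
  k=0
  k=2, el=17
  k=4, el=26
  k=6, el=5
  k=8, el=20
  k=10, el=27
  k=12, el=11
  k=14, el=20
  k=16, el=21
  k=18, el=30

Final answer: 18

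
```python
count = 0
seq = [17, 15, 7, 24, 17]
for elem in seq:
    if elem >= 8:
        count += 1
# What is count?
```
Trace:
  count=0
  count=1, elem=17
  count=2, elem=15
  count=2, elem=7
  count=3, elem=24
  count=4, elem=17

Final answer: 4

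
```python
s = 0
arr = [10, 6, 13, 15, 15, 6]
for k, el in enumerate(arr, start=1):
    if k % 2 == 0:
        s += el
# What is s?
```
Trace:
  s=0
  s=0, k=1, el=10
  s=6, k=2, el=6
  s=6, k=3, el=13
  s=21, k=4, el=15
  s=21, k=5, el=15
  s=27, k=6, el=6

Final answer: 27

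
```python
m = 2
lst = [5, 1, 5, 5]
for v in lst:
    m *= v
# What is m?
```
Trace:
  m=2
  m=10, v=5
  m=10, v=1
  m=50, v=5
  m=250, v=5

Final answer: 250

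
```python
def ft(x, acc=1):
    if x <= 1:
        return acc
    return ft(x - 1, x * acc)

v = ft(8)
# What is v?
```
Call trace:
ft(x=8, acc=1)
  ft(x=7, acc=8)
    ft(x=6, acc=56)
      ft(x=5, acc=336)
        ft(x=4, acc=1680)
          ft(x=3, acc=6720)
            ft(x=2, acc=20160)
              ft(x=1, acc=40320)
              -> return 40320
            -> return 40320
          -> return 40320
        -> return 40320
      -> return 40320
    -> return 40320
  -> return 40320
-> return 40320

Final answer: 40320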